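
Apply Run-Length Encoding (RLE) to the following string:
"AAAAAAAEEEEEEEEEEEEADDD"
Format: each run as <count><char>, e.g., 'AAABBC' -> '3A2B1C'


Scanning runs left to right:
  i=0: run of 'A' x 7 -> '7A'
  i=7: run of 'E' x 12 -> '12E'
  i=19: run of 'A' x 1 -> '1A'
  i=20: run of 'D' x 3 -> '3D'

RLE = 7A12E1A3D


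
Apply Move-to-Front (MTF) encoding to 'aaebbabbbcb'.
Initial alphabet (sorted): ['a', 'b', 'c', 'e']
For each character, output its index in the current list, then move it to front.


MTF encoding:
'a': index 0 in ['a', 'b', 'c', 'e'] -> ['a', 'b', 'c', 'e']
'a': index 0 in ['a', 'b', 'c', 'e'] -> ['a', 'b', 'c', 'e']
'e': index 3 in ['a', 'b', 'c', 'e'] -> ['e', 'a', 'b', 'c']
'b': index 2 in ['e', 'a', 'b', 'c'] -> ['b', 'e', 'a', 'c']
'b': index 0 in ['b', 'e', 'a', 'c'] -> ['b', 'e', 'a', 'c']
'a': index 2 in ['b', 'e', 'a', 'c'] -> ['a', 'b', 'e', 'c']
'b': index 1 in ['a', 'b', 'e', 'c'] -> ['b', 'a', 'e', 'c']
'b': index 0 in ['b', 'a', 'e', 'c'] -> ['b', 'a', 'e', 'c']
'b': index 0 in ['b', 'a', 'e', 'c'] -> ['b', 'a', 'e', 'c']
'c': index 3 in ['b', 'a', 'e', 'c'] -> ['c', 'b', 'a', 'e']
'b': index 1 in ['c', 'b', 'a', 'e'] -> ['b', 'c', 'a', 'e']


Output: [0, 0, 3, 2, 0, 2, 1, 0, 0, 3, 1]


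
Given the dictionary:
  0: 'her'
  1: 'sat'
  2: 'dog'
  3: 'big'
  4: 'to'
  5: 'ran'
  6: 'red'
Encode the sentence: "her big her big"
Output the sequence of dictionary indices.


Look up each word in the dictionary:
  'her' -> 0
  'big' -> 3
  'her' -> 0
  'big' -> 3

Encoded: [0, 3, 0, 3]


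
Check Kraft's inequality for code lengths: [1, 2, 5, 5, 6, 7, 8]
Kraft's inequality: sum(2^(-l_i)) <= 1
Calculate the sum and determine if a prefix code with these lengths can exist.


Sum = 2^(-1) + 2^(-2) + 2^(-5) + 2^(-5) + 2^(-6) + 2^(-7) + 2^(-8)
    = 0.5 + 0.25 + 0.03125 + 0.03125 + 0.015625 + 0.0078125 + 0.00390625
    = 215/256 = 0.83984375
Since 0.83984375 <= 1, Kraft's inequality IS satisfied.
A prefix code with these lengths CAN exist.

Kraft sum = 0.83984375. Satisfied.


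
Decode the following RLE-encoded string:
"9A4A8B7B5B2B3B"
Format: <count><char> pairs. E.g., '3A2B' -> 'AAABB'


Expanding each <count><char> pair:
  9A -> 'AAAAAAAAA'
  4A -> 'AAAA'
  8B -> 'BBBBBBBB'
  7B -> 'BBBBBBB'
  5B -> 'BBBBB'
  2B -> 'BB'
  3B -> 'BBB'

Decoded = AAAAAAAAAAAAABBBBBBBBBBBBBBBBBBBBBBBBB


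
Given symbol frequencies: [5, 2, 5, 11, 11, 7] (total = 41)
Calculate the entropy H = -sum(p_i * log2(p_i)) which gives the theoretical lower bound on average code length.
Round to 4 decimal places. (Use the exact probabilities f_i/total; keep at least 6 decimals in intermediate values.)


Per-symbol terms -p_i * log2(p_i) with p_i = f_i/41:
  p = 5/41 = 0.121951: log2(p) = -3.035624, -p*log2(p) = 0.370198
  p = 2/41 = 0.048780: log2(p) = -4.357552, -p*log2(p) = 0.212564
  p = 5/41 = 0.121951: log2(p) = -3.035624, -p*log2(p) = 0.370198
  p = 11/41 = 0.268293: log2(p) = -1.898120, -p*log2(p) = 0.509252
  p = 11/41 = 0.268293: log2(p) = -1.898120, -p*log2(p) = 0.509252
  p = 7/41 = 0.170732: log2(p) = -2.550197, -p*log2(p) = 0.435400
H = 0.370198 + 0.212564 + 0.370198 + 0.509252 + 0.509252 + 0.435400 = 2.406864

H = 2.4069 bits/symbol


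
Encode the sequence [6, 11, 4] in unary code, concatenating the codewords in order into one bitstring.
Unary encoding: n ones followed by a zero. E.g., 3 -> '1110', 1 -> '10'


Encode each number as n ones followed by a terminating 0:
  6 -> 1111110 (7 bits)
  11 -> 111111111110 (12 bits)
  4 -> 11110 (5 bits)
Total length = 7 + 12 + 5 = 24 bits.

Unary([6, 11, 4]) = 111111011111111111011110 (24 bits)


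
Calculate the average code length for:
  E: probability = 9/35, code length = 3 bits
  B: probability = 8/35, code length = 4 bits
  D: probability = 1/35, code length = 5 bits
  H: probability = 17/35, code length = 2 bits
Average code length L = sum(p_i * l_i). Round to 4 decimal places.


Weighted contributions p_i * l_i:
  E: (9/35) * 3 = 27/35
  B: (8/35) * 4 = 32/35
  D: (1/35) * 5 = 5/35
  H: (17/35) * 2 = 34/35
Sum = (27 + 32 + 5 + 34)/35 = 98/35

L = 98/35 = 2.8000 bits/symbol


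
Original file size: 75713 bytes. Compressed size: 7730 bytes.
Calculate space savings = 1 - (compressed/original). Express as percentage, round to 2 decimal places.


ratio = compressed/original = 7730/75713 = 0.102096
savings = 1 - ratio = 1 - 0.102096 = 0.897904
as a percentage: 0.897904 * 100 = 89.79%

Space savings = 1 - 7730/75713 = 89.79%


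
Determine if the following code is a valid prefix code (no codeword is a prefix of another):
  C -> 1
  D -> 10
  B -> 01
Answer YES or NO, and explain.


Checking each pair (does one codeword prefix another?):
  C='1' vs D='10': prefix -- VIOLATION

NO -- this is NOT a valid prefix code. C (1) is a prefix of D (10).


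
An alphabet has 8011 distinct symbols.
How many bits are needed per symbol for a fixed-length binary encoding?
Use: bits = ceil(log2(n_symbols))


log2(8011) = 12.9678
Bracket: 2^12 = 4096 < 8011 <= 2^13 = 8192
So ceil(log2(8011)) = 13

bits = ceil(log2(8011)) = ceil(12.9678) = 13 bits


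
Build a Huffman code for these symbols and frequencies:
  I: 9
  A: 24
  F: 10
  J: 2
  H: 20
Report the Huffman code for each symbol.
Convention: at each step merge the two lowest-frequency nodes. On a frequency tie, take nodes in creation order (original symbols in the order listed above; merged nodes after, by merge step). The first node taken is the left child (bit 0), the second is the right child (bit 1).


Huffman tree construction:
Step 1: Merge J(2) + I(9) = 11
Step 2: Merge F(10) + (J+I)(11) = 21
Step 3: Merge H(20) + (F+(J+I))(21) = 41
Step 4: Merge A(24) + (H+(F+(J+I)))(41) = 65
Read each symbol's code off the tree from the root (left child = 0, right child = 1).

Codes:
  I: 1111 (length 4)
  A: 0 (length 1)
  F: 110 (length 3)
  J: 1110 (length 4)
  H: 10 (length 2)
Average code length: 138/65 = 2.1231 bits/symbol


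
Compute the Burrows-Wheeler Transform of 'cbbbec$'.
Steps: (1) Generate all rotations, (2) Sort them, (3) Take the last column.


Rotations (sorted):
  0: $cbbbec -> last char: c
  1: bbbec$c -> last char: c
  2: bbec$cb -> last char: b
  3: bec$cbb -> last char: b
  4: c$cbbbe -> last char: e
  5: cbbbec$ -> last char: $
  6: ec$cbbb -> last char: b


BWT = ccbbe$b


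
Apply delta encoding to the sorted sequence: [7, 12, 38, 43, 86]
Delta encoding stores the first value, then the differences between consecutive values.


First value: 7
Deltas:
  12 - 7 = 5
  38 - 12 = 26
  43 - 38 = 5
  86 - 43 = 43


Delta encoded: [7, 5, 26, 5, 43]


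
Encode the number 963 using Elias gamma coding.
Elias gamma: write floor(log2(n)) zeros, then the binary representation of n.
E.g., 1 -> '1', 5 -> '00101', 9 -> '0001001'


num_bits = floor(log2(963)) + 1 = 10
leading_zeros = num_bits - 1 = 9
binary(963) = 1111000011

Elias gamma(963) = '000000000' + '1111000011' = 0000000001111000011 (19 bits)


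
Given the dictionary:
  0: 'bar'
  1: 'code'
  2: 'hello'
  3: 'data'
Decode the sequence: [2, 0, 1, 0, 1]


Look up each index in the dictionary:
  2 -> 'hello'
  0 -> 'bar'
  1 -> 'code'
  0 -> 'bar'
  1 -> 'code'

Decoded: "hello bar code bar code"


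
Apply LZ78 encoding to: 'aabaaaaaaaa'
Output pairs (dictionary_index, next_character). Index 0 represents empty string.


LZ78 encoding steps:
Dictionary: {0: ''}
Step 1: w='' (idx 0), next='a' -> output (0, 'a'), add 'a' as idx 1
Step 2: w='a' (idx 1), next='b' -> output (1, 'b'), add 'ab' as idx 2
Step 3: w='a' (idx 1), next='a' -> output (1, 'a'), add 'aa' as idx 3
Step 4: w='aa' (idx 3), next='a' -> output (3, 'a'), add 'aaa' as idx 4
Step 5: w='aaa' (idx 4), end of input -> output (4, '')


Encoded: [(0, 'a'), (1, 'b'), (1, 'a'), (3, 'a'), (4, '')]


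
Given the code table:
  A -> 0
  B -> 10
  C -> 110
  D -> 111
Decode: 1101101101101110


Decoding:
110 -> C
110 -> C
110 -> C
110 -> C
111 -> D
0 -> A


Result: CCCCDA


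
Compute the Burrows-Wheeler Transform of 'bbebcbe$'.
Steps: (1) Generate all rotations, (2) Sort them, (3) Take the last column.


Rotations (sorted):
  0: $bbebcbe -> last char: e
  1: bbebcbe$ -> last char: $
  2: bcbe$bbe -> last char: e
  3: be$bbebc -> last char: c
  4: bebcbe$b -> last char: b
  5: cbe$bbeb -> last char: b
  6: e$bbebcb -> last char: b
  7: ebcbe$bb -> last char: b


BWT = e$ecbbbb


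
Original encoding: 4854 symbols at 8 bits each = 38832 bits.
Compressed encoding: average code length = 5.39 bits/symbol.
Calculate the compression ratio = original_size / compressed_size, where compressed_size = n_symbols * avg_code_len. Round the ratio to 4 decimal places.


original_size = n_symbols * orig_bits = 4854 * 8 = 38832 bits
compressed_size = n_symbols * avg_code_len = 4854 * 5.39 = 26163.06 bits
ratio = original_size / compressed_size = 38832 / 26163.06 = 1.4842

Compression ratio = 1.4842


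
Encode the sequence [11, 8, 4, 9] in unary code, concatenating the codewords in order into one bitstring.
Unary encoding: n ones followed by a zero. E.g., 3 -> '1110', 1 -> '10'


Encode each number as n ones followed by a terminating 0:
  11 -> 111111111110 (12 bits)
  8 -> 111111110 (9 bits)
  4 -> 11110 (5 bits)
  9 -> 1111111110 (10 bits)
Total length = 12 + 9 + 5 + 10 = 36 bits.

Unary([11, 8, 4, 9]) = 111111111110111111110111101111111110 (36 bits)


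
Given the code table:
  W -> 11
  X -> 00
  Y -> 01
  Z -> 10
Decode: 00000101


Decoding:
00 -> X
00 -> X
01 -> Y
01 -> Y


Result: XXYY


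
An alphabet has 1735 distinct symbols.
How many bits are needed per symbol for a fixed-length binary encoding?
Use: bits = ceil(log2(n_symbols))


log2(1735) = 10.7607
Bracket: 2^10 = 1024 < 1735 <= 2^11 = 2048
So ceil(log2(1735)) = 11

bits = ceil(log2(1735)) = ceil(10.7607) = 11 bits


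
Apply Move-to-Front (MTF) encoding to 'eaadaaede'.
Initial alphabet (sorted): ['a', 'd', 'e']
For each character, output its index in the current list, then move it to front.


MTF encoding:
'e': index 2 in ['a', 'd', 'e'] -> ['e', 'a', 'd']
'a': index 1 in ['e', 'a', 'd'] -> ['a', 'e', 'd']
'a': index 0 in ['a', 'e', 'd'] -> ['a', 'e', 'd']
'd': index 2 in ['a', 'e', 'd'] -> ['d', 'a', 'e']
'a': index 1 in ['d', 'a', 'e'] -> ['a', 'd', 'e']
'a': index 0 in ['a', 'd', 'e'] -> ['a', 'd', 'e']
'e': index 2 in ['a', 'd', 'e'] -> ['e', 'a', 'd']
'd': index 2 in ['e', 'a', 'd'] -> ['d', 'e', 'a']
'e': index 1 in ['d', 'e', 'a'] -> ['e', 'd', 'a']


Output: [2, 1, 0, 2, 1, 0, 2, 2, 1]


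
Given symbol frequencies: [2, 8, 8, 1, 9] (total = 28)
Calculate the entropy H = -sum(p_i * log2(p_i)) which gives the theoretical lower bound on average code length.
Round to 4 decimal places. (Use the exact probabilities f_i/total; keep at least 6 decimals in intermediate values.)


Per-symbol terms -p_i * log2(p_i) with p_i = f_i/28:
  p = 2/28 = 0.071429: log2(p) = -3.807355, -p*log2(p) = 0.271954
  p = 8/28 = 0.285714: log2(p) = -1.807355, -p*log2(p) = 0.516387
  p = 8/28 = 0.285714: log2(p) = -1.807355, -p*log2(p) = 0.516387
  p = 1/28 = 0.035714: log2(p) = -4.807355, -p*log2(p) = 0.171691
  p = 9/28 = 0.321429: log2(p) = -1.637430, -p*log2(p) = 0.526317
H = 0.271954 + 0.516387 + 0.516387 + 0.171691 + 0.526317 = 2.002736

H = 2.0027 bits/symbol


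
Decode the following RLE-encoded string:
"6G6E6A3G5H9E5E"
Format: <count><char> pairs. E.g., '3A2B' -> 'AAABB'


Expanding each <count><char> pair:
  6G -> 'GGGGGG'
  6E -> 'EEEEEE'
  6A -> 'AAAAAA'
  3G -> 'GGG'
  5H -> 'HHHHH'
  9E -> 'EEEEEEEEE'
  5E -> 'EEEEE'

Decoded = GGGGGGEEEEEEAAAAAAGGGHHHHHEEEEEEEEEEEEEE


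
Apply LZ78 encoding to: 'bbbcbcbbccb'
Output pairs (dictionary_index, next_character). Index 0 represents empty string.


LZ78 encoding steps:
Dictionary: {0: ''}
Step 1: w='' (idx 0), next='b' -> output (0, 'b'), add 'b' as idx 1
Step 2: w='b' (idx 1), next='b' -> output (1, 'b'), add 'bb' as idx 2
Step 3: w='' (idx 0), next='c' -> output (0, 'c'), add 'c' as idx 3
Step 4: w='b' (idx 1), next='c' -> output (1, 'c'), add 'bc' as idx 4
Step 5: w='bb' (idx 2), next='c' -> output (2, 'c'), add 'bbc' as idx 5
Step 6: w='c' (idx 3), next='b' -> output (3, 'b'), add 'cb' as idx 6


Encoded: [(0, 'b'), (1, 'b'), (0, 'c'), (1, 'c'), (2, 'c'), (3, 'b')]


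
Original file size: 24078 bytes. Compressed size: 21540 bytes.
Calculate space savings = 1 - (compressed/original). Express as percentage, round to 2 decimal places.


ratio = compressed/original = 21540/24078 = 0.894593
savings = 1 - ratio = 1 - 0.894593 = 0.105407
as a percentage: 0.105407 * 100 = 10.54%

Space savings = 1 - 21540/24078 = 10.54%


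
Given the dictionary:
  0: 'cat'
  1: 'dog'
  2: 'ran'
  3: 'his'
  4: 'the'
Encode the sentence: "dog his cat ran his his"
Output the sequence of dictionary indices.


Look up each word in the dictionary:
  'dog' -> 1
  'his' -> 3
  'cat' -> 0
  'ran' -> 2
  'his' -> 3
  'his' -> 3

Encoded: [1, 3, 0, 2, 3, 3]


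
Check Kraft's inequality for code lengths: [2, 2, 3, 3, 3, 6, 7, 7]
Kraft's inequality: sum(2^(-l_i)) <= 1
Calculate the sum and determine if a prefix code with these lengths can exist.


Sum = 2^(-2) + 2^(-2) + 2^(-3) + 2^(-3) + 2^(-3) + 2^(-6) + 2^(-7) + 2^(-7)
    = 0.25 + 0.25 + 0.125 + 0.125 + 0.125 + 0.015625 + 0.0078125 + 0.0078125
    = 116/128 = 0.90625
Since 0.90625 <= 1, Kraft's inequality IS satisfied.
A prefix code with these lengths CAN exist.

Kraft sum = 0.90625. Satisfied.


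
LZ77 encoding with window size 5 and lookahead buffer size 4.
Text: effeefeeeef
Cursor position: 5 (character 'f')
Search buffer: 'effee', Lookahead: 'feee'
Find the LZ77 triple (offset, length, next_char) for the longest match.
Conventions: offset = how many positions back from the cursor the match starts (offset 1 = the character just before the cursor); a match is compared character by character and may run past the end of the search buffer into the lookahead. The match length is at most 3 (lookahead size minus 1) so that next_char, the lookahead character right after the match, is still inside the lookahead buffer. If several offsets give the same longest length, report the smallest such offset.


Try each offset into the search buffer:
  offset=1 (pos 4, char 'e'): match length 0
  offset=2 (pos 3, char 'e'): match length 0
  offset=3 (pos 2, char 'f'): match length 3
  offset=4 (pos 1, char 'f'): match length 1
  offset=5 (pos 0, char 'e'): match length 0
Longest match has length 3 at offset 3.
next_char = character at position 5 + 3 = 8 -> 'e'

Best match: offset=3, length=3 (matching 'fee' starting at position 2)
LZ77 triple: (3, 3, 'e')


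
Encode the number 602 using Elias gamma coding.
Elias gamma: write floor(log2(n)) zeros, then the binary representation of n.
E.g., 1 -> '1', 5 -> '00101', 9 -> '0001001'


num_bits = floor(log2(602)) + 1 = 10
leading_zeros = num_bits - 1 = 9
binary(602) = 1001011010

Elias gamma(602) = '000000000' + '1001011010' = 0000000001001011010 (19 bits)


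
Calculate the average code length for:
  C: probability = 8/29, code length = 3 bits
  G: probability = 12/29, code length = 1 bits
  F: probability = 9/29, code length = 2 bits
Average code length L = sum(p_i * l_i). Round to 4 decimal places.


Weighted contributions p_i * l_i:
  C: (8/29) * 3 = 24/29
  G: (12/29) * 1 = 12/29
  F: (9/29) * 2 = 18/29
Sum = (24 + 12 + 18)/29 = 54/29

L = 54/29 = 1.8621 bits/symbol


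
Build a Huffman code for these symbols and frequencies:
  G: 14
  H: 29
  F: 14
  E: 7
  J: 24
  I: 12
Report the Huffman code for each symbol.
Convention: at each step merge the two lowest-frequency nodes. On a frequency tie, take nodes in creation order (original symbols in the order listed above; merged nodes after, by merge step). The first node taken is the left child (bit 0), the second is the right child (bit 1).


Huffman tree construction:
Step 1: Merge E(7) + I(12) = 19
Step 2: Merge G(14) + F(14) = 28
Step 3: Merge (E+I)(19) + J(24) = 43
Step 4: Merge (G+F)(28) + H(29) = 57
Step 5: Merge ((E+I)+J)(43) + ((G+F)+H)(57) = 100
Read each symbol's code off the tree from the root (left child = 0, right child = 1).

Codes:
  G: 100 (length 3)
  H: 11 (length 2)
  F: 101 (length 3)
  E: 000 (length 3)
  J: 01 (length 2)
  I: 001 (length 3)
Average code length: 247/100 = 2.4700 bits/symbol


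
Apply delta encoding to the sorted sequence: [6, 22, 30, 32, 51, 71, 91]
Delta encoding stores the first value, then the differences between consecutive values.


First value: 6
Deltas:
  22 - 6 = 16
  30 - 22 = 8
  32 - 30 = 2
  51 - 32 = 19
  71 - 51 = 20
  91 - 71 = 20


Delta encoded: [6, 16, 8, 2, 19, 20, 20]


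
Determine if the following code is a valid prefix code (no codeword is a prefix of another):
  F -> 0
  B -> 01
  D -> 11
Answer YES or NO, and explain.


Checking each pair (does one codeword prefix another?):
  F='0' vs B='01': prefix -- VIOLATION

NO -- this is NOT a valid prefix code. F (0) is a prefix of B (01).


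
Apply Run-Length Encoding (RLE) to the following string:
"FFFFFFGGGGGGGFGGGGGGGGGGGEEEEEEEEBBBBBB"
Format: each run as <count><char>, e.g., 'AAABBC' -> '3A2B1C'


Scanning runs left to right:
  i=0: run of 'F' x 6 -> '6F'
  i=6: run of 'G' x 7 -> '7G'
  i=13: run of 'F' x 1 -> '1F'
  i=14: run of 'G' x 11 -> '11G'
  i=25: run of 'E' x 8 -> '8E'
  i=33: run of 'B' x 6 -> '6B'

RLE = 6F7G1F11G8E6B


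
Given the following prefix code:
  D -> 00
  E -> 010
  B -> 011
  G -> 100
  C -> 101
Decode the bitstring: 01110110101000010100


Decoding step by step:
Bits 011 -> B
Bits 101 -> C
Bits 101 -> C
Bits 010 -> E
Bits 00 -> D
Bits 010 -> E
Bits 100 -> G


Decoded message: BCCEDEG


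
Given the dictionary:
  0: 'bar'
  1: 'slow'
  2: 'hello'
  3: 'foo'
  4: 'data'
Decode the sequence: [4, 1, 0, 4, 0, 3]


Look up each index in the dictionary:
  4 -> 'data'
  1 -> 'slow'
  0 -> 'bar'
  4 -> 'data'
  0 -> 'bar'
  3 -> 'foo'

Decoded: "data slow bar data bar foo"


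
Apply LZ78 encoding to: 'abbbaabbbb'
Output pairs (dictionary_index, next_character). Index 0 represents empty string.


LZ78 encoding steps:
Dictionary: {0: ''}
Step 1: w='' (idx 0), next='a' -> output (0, 'a'), add 'a' as idx 1
Step 2: w='' (idx 0), next='b' -> output (0, 'b'), add 'b' as idx 2
Step 3: w='b' (idx 2), next='b' -> output (2, 'b'), add 'bb' as idx 3
Step 4: w='a' (idx 1), next='a' -> output (1, 'a'), add 'aa' as idx 4
Step 5: w='bb' (idx 3), next='b' -> output (3, 'b'), add 'bbb' as idx 5
Step 6: w='b' (idx 2), end of input -> output (2, '')


Encoded: [(0, 'a'), (0, 'b'), (2, 'b'), (1, 'a'), (3, 'b'), (2, '')]


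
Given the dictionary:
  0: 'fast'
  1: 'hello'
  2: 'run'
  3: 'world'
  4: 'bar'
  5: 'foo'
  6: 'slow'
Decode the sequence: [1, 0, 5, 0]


Look up each index in the dictionary:
  1 -> 'hello'
  0 -> 'fast'
  5 -> 'foo'
  0 -> 'fast'

Decoded: "hello fast foo fast"


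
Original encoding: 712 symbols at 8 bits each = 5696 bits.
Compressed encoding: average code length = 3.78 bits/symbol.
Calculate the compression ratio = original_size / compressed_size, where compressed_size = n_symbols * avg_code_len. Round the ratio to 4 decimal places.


original_size = n_symbols * orig_bits = 712 * 8 = 5696 bits
compressed_size = n_symbols * avg_code_len = 712 * 3.78 = 2691.36 bits
ratio = original_size / compressed_size = 5696 / 2691.36 = 2.1164

Compression ratio = 2.1164


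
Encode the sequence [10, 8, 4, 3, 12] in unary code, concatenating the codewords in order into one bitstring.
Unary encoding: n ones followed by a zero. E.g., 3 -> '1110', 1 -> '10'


Encode each number as n ones followed by a terminating 0:
  10 -> 11111111110 (11 bits)
  8 -> 111111110 (9 bits)
  4 -> 11110 (5 bits)
  3 -> 1110 (4 bits)
  12 -> 1111111111110 (13 bits)
Total length = 11 + 9 + 5 + 4 + 13 = 42 bits.

Unary([10, 8, 4, 3, 12]) = 111111111101111111101111011101111111111110 (42 bits)


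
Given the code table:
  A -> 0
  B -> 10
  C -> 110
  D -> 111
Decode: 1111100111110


Decoding:
111 -> D
110 -> C
0 -> A
111 -> D
110 -> C


Result: DCADC


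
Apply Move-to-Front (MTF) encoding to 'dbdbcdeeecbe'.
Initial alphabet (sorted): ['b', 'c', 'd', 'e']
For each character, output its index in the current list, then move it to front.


MTF encoding:
'd': index 2 in ['b', 'c', 'd', 'e'] -> ['d', 'b', 'c', 'e']
'b': index 1 in ['d', 'b', 'c', 'e'] -> ['b', 'd', 'c', 'e']
'd': index 1 in ['b', 'd', 'c', 'e'] -> ['d', 'b', 'c', 'e']
'b': index 1 in ['d', 'b', 'c', 'e'] -> ['b', 'd', 'c', 'e']
'c': index 2 in ['b', 'd', 'c', 'e'] -> ['c', 'b', 'd', 'e']
'd': index 2 in ['c', 'b', 'd', 'e'] -> ['d', 'c', 'b', 'e']
'e': index 3 in ['d', 'c', 'b', 'e'] -> ['e', 'd', 'c', 'b']
'e': index 0 in ['e', 'd', 'c', 'b'] -> ['e', 'd', 'c', 'b']
'e': index 0 in ['e', 'd', 'c', 'b'] -> ['e', 'd', 'c', 'b']
'c': index 2 in ['e', 'd', 'c', 'b'] -> ['c', 'e', 'd', 'b']
'b': index 3 in ['c', 'e', 'd', 'b'] -> ['b', 'c', 'e', 'd']
'e': index 2 in ['b', 'c', 'e', 'd'] -> ['e', 'b', 'c', 'd']


Output: [2, 1, 1, 1, 2, 2, 3, 0, 0, 2, 3, 2]


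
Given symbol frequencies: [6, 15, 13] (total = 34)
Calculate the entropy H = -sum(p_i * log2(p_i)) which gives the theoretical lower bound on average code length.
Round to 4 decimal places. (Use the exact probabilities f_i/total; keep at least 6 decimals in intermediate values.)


Per-symbol terms -p_i * log2(p_i) with p_i = f_i/34:
  p = 6/34 = 0.176471: log2(p) = -2.502500, -p*log2(p) = 0.441618
  p = 15/34 = 0.441176: log2(p) = -1.180572, -p*log2(p) = 0.520841
  p = 13/34 = 0.382353: log2(p) = -1.387023, -p*log2(p) = 0.530332
H = 0.441618 + 0.520841 + 0.530332 = 1.492791

H = 1.4928 bits/symbol


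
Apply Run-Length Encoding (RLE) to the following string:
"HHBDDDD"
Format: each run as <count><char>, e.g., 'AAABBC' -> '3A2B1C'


Scanning runs left to right:
  i=0: run of 'H' x 2 -> '2H'
  i=2: run of 'B' x 1 -> '1B'
  i=3: run of 'D' x 4 -> '4D'

RLE = 2H1B4D


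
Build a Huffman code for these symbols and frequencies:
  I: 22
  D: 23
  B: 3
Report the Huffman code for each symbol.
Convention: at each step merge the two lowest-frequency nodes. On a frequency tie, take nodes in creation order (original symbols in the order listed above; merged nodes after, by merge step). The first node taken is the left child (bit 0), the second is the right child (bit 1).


Huffman tree construction:
Step 1: Merge B(3) + I(22) = 25
Step 2: Merge D(23) + (B+I)(25) = 48
Read each symbol's code off the tree from the root (left child = 0, right child = 1).

Codes:
  I: 11 (length 2)
  D: 0 (length 1)
  B: 10 (length 2)
Average code length: 73/48 = 1.5208 bits/symbol


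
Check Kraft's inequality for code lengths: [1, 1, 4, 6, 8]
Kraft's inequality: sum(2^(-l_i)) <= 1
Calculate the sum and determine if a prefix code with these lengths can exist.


Sum = 2^(-1) + 2^(-1) + 2^(-4) + 2^(-6) + 2^(-8)
    = 0.5 + 0.5 + 0.0625 + 0.015625 + 0.00390625
    = 277/256 = 1.08203125
Since 1.08203125 > 1, Kraft's inequality is NOT satisfied.
A prefix code with these lengths CANNOT exist.

Kraft sum = 1.08203125. Not satisfied.


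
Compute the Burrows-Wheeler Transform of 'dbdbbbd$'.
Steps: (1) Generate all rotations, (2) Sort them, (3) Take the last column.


Rotations (sorted):
  0: $dbdbbbd -> last char: d
  1: bbbd$dbd -> last char: d
  2: bbd$dbdb -> last char: b
  3: bd$dbdbb -> last char: b
  4: bdbbbd$d -> last char: d
  5: d$dbdbbb -> last char: b
  6: dbbbd$db -> last char: b
  7: dbdbbbd$ -> last char: $


BWT = ddbbdbb$


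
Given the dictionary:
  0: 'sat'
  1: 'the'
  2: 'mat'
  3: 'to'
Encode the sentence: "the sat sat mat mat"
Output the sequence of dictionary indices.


Look up each word in the dictionary:
  'the' -> 1
  'sat' -> 0
  'sat' -> 0
  'mat' -> 2
  'mat' -> 2

Encoded: [1, 0, 0, 2, 2]


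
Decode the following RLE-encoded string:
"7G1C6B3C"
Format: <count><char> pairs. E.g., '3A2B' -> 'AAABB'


Expanding each <count><char> pair:
  7G -> 'GGGGGGG'
  1C -> 'C'
  6B -> 'BBBBBB'
  3C -> 'CCC'

Decoded = GGGGGGGCBBBBBBCCC


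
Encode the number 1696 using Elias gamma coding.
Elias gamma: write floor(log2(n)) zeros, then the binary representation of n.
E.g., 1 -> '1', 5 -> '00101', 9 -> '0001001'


num_bits = floor(log2(1696)) + 1 = 11
leading_zeros = num_bits - 1 = 10
binary(1696) = 11010100000

Elias gamma(1696) = '0000000000' + '11010100000' = 000000000011010100000 (21 bits)


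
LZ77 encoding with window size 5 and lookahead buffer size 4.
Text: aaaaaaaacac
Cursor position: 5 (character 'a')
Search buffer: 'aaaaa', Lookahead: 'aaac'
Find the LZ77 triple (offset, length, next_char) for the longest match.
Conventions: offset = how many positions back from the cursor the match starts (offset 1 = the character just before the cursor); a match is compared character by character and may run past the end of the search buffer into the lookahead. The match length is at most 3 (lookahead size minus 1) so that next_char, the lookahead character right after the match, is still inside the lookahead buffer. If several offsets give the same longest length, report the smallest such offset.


Try each offset into the search buffer:
  offset=1 (pos 4, char 'a'): match length 3
  offset=2 (pos 3, char 'a'): match length 3
  offset=3 (pos 2, char 'a'): match length 3
  offset=4 (pos 1, char 'a'): match length 3
  offset=5 (pos 0, char 'a'): match length 3
Longest match has length 3, found at offsets 1, 2, 3, 4, 5; take the smallest, offset 1.
next_char = character at position 5 + 3 = 8 -> 'c'

Best match: offset=1, length=3 (matching 'aaa' starting at position 4)
LZ77 triple: (1, 3, 'c')


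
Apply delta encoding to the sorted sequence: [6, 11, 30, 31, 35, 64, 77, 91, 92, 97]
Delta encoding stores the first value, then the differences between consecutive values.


First value: 6
Deltas:
  11 - 6 = 5
  30 - 11 = 19
  31 - 30 = 1
  35 - 31 = 4
  64 - 35 = 29
  77 - 64 = 13
  91 - 77 = 14
  92 - 91 = 1
  97 - 92 = 5


Delta encoded: [6, 5, 19, 1, 4, 29, 13, 14, 1, 5]


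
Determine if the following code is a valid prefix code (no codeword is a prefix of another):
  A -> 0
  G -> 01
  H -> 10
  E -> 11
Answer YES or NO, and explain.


Checking each pair (does one codeword prefix another?):
  A='0' vs G='01': prefix -- VIOLATION

NO -- this is NOT a valid prefix code. A (0) is a prefix of G (01).


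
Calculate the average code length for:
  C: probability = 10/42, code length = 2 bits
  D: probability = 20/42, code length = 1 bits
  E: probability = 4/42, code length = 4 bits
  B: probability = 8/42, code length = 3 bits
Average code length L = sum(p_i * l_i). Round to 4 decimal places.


Weighted contributions p_i * l_i:
  C: (10/42) * 2 = 20/42
  D: (20/42) * 1 = 20/42
  E: (4/42) * 4 = 16/42
  B: (8/42) * 3 = 24/42
Sum = (20 + 20 + 16 + 24)/42 = 80/42

L = 80/42 = 1.9048 bits/symbol


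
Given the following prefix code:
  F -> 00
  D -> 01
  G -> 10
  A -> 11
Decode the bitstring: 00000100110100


Decoding step by step:
Bits 00 -> F
Bits 00 -> F
Bits 01 -> D
Bits 00 -> F
Bits 11 -> A
Bits 01 -> D
Bits 00 -> F


Decoded message: FFDFADF


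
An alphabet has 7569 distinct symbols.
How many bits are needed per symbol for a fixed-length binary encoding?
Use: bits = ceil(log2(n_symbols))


log2(7569) = 12.8859
Bracket: 2^12 = 4096 < 7569 <= 2^13 = 8192
So ceil(log2(7569)) = 13

bits = ceil(log2(7569)) = ceil(12.8859) = 13 bits


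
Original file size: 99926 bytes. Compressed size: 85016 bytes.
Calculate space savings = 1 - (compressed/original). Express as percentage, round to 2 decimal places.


ratio = compressed/original = 85016/99926 = 0.85079
savings = 1 - ratio = 1 - 0.85079 = 0.14921
as a percentage: 0.14921 * 100 = 14.92%

Space savings = 1 - 85016/99926 = 14.92%


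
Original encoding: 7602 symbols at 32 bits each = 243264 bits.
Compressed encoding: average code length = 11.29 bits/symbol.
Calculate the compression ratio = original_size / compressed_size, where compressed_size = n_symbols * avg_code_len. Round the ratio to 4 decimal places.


original_size = n_symbols * orig_bits = 7602 * 32 = 243264 bits
compressed_size = n_symbols * avg_code_len = 7602 * 11.29 = 85826.58 bits
ratio = original_size / compressed_size = 243264 / 85826.58 = 2.8344

Compression ratio = 2.8344


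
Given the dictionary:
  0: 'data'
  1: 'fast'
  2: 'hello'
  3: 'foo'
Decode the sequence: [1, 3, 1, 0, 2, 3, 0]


Look up each index in the dictionary:
  1 -> 'fast'
  3 -> 'foo'
  1 -> 'fast'
  0 -> 'data'
  2 -> 'hello'
  3 -> 'foo'
  0 -> 'data'

Decoded: "fast foo fast data hello foo data"


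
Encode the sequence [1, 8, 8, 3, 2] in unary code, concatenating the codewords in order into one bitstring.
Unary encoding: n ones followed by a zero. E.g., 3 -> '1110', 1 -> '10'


Encode each number as n ones followed by a terminating 0:
  1 -> 10 (2 bits)
  8 -> 111111110 (9 bits)
  8 -> 111111110 (9 bits)
  3 -> 1110 (4 bits)
  2 -> 110 (3 bits)
Total length = 2 + 9 + 9 + 4 + 3 = 27 bits.

Unary([1, 8, 8, 3, 2]) = 101111111101111111101110110 (27 bits)


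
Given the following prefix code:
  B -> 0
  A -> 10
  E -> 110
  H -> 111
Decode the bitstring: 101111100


Decoding step by step:
Bits 10 -> A
Bits 111 -> H
Bits 110 -> E
Bits 0 -> B


Decoded message: AHEB


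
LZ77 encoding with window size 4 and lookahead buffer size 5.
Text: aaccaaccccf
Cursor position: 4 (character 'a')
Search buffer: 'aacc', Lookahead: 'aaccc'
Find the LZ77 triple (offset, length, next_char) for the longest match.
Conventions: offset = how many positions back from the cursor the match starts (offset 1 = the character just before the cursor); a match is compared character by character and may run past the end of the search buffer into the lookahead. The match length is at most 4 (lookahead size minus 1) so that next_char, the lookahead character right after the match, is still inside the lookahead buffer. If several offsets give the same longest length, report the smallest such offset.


Try each offset into the search buffer:
  offset=1 (pos 3, char 'c'): match length 0
  offset=2 (pos 2, char 'c'): match length 0
  offset=3 (pos 1, char 'a'): match length 1
  offset=4 (pos 0, char 'a'): match length 4
Longest match has length 4 at offset 4.
next_char = character at position 4 + 4 = 8 -> 'c'

Best match: offset=4, length=4 (matching 'aacc' starting at position 0)
LZ77 triple: (4, 4, 'c')


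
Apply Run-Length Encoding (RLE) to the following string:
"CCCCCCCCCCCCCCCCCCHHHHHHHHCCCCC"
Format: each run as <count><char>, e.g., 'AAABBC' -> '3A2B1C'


Scanning runs left to right:
  i=0: run of 'C' x 18 -> '18C'
  i=18: run of 'H' x 8 -> '8H'
  i=26: run of 'C' x 5 -> '5C'

RLE = 18C8H5C


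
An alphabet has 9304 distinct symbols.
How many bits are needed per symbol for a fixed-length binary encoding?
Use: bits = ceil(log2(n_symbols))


log2(9304) = 13.1836
Bracket: 2^13 = 8192 < 9304 <= 2^14 = 16384
So ceil(log2(9304)) = 14

bits = ceil(log2(9304)) = ceil(13.1836) = 14 bits


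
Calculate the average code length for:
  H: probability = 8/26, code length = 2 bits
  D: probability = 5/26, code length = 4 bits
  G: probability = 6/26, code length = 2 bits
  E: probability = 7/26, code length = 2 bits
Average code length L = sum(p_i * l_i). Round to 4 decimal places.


Weighted contributions p_i * l_i:
  H: (8/26) * 2 = 16/26
  D: (5/26) * 4 = 20/26
  G: (6/26) * 2 = 12/26
  E: (7/26) * 2 = 14/26
Sum = (16 + 20 + 12 + 14)/26 = 62/26

L = 62/26 = 2.3846 bits/symbol


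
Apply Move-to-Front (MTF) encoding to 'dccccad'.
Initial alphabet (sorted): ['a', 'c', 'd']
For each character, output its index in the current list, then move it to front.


MTF encoding:
'd': index 2 in ['a', 'c', 'd'] -> ['d', 'a', 'c']
'c': index 2 in ['d', 'a', 'c'] -> ['c', 'd', 'a']
'c': index 0 in ['c', 'd', 'a'] -> ['c', 'd', 'a']
'c': index 0 in ['c', 'd', 'a'] -> ['c', 'd', 'a']
'c': index 0 in ['c', 'd', 'a'] -> ['c', 'd', 'a']
'a': index 2 in ['c', 'd', 'a'] -> ['a', 'c', 'd']
'd': index 2 in ['a', 'c', 'd'] -> ['d', 'a', 'c']


Output: [2, 2, 0, 0, 0, 2, 2]


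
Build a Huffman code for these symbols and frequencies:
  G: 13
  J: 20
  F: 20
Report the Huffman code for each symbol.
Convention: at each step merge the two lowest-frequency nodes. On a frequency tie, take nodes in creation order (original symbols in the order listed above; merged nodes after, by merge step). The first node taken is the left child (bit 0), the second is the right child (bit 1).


Huffman tree construction:
Step 1: Merge G(13) + J(20) = 33
Step 2: Merge F(20) + (G+J)(33) = 53
Read each symbol's code off the tree from the root (left child = 0, right child = 1).

Codes:
  G: 10 (length 2)
  J: 11 (length 2)
  F: 0 (length 1)
Average code length: 86/53 = 1.6226 bits/symbol


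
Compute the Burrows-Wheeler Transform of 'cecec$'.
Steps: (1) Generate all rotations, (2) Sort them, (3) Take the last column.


Rotations (sorted):
  0: $cecec -> last char: c
  1: c$cece -> last char: e
  2: cec$ce -> last char: e
  3: cecec$ -> last char: $
  4: ec$cec -> last char: c
  5: ecec$c -> last char: c


BWT = cee$cc


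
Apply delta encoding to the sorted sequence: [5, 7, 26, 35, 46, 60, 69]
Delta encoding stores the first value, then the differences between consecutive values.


First value: 5
Deltas:
  7 - 5 = 2
  26 - 7 = 19
  35 - 26 = 9
  46 - 35 = 11
  60 - 46 = 14
  69 - 60 = 9


Delta encoded: [5, 2, 19, 9, 11, 14, 9]


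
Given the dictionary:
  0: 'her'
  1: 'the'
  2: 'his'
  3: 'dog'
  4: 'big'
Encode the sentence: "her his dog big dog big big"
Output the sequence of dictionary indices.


Look up each word in the dictionary:
  'her' -> 0
  'his' -> 2
  'dog' -> 3
  'big' -> 4
  'dog' -> 3
  'big' -> 4
  'big' -> 4

Encoded: [0, 2, 3, 4, 3, 4, 4]


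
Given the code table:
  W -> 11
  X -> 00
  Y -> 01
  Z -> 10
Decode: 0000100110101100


Decoding:
00 -> X
00 -> X
10 -> Z
01 -> Y
10 -> Z
10 -> Z
11 -> W
00 -> X


Result: XXZYZZWX


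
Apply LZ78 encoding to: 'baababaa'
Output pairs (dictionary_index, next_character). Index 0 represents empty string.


LZ78 encoding steps:
Dictionary: {0: ''}
Step 1: w='' (idx 0), next='b' -> output (0, 'b'), add 'b' as idx 1
Step 2: w='' (idx 0), next='a' -> output (0, 'a'), add 'a' as idx 2
Step 3: w='a' (idx 2), next='b' -> output (2, 'b'), add 'ab' as idx 3
Step 4: w='ab' (idx 3), next='a' -> output (3, 'a'), add 'aba' as idx 4
Step 5: w='a' (idx 2), end of input -> output (2, '')


Encoded: [(0, 'b'), (0, 'a'), (2, 'b'), (3, 'a'), (2, '')]


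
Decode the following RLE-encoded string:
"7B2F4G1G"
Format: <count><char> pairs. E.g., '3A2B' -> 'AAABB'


Expanding each <count><char> pair:
  7B -> 'BBBBBBB'
  2F -> 'FF'
  4G -> 'GGGG'
  1G -> 'G'

Decoded = BBBBBBBFFGGGGG


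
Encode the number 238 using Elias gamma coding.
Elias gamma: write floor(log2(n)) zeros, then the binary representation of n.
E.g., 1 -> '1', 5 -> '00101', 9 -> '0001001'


num_bits = floor(log2(238)) + 1 = 8
leading_zeros = num_bits - 1 = 7
binary(238) = 11101110

Elias gamma(238) = '0000000' + '11101110' = 000000011101110 (15 bits)


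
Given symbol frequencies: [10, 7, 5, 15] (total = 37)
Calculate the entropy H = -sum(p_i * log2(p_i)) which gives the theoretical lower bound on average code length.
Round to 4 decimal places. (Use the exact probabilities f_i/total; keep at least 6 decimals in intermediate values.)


Per-symbol terms -p_i * log2(p_i) with p_i = f_i/37:
  p = 10/37 = 0.270270: log2(p) = -1.887525, -p*log2(p) = 0.510142
  p = 7/37 = 0.189189: log2(p) = -2.402098, -p*log2(p) = 0.454451
  p = 5/37 = 0.135135: log2(p) = -2.887525, -p*log2(p) = 0.390206
  p = 15/37 = 0.405405: log2(p) = -1.302563, -p*log2(p) = 0.528066
H = 0.510142 + 0.454451 + 0.390206 + 0.528066 = 1.882865

H = 1.8829 bits/symbol


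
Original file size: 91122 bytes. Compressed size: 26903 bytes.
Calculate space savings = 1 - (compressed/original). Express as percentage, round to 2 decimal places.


ratio = compressed/original = 26903/91122 = 0.295242
savings = 1 - ratio = 1 - 0.295242 = 0.704758
as a percentage: 0.704758 * 100 = 70.48%

Space savings = 1 - 26903/91122 = 70.48%


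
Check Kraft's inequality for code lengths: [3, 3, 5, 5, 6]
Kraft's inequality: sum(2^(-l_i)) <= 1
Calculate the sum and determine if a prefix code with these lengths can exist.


Sum = 2^(-3) + 2^(-3) + 2^(-5) + 2^(-5) + 2^(-6)
    = 0.125 + 0.125 + 0.03125 + 0.03125 + 0.015625
    = 21/64 = 0.328125
Since 0.328125 <= 1, Kraft's inequality IS satisfied.
A prefix code with these lengths CAN exist.

Kraft sum = 0.328125. Satisfied.


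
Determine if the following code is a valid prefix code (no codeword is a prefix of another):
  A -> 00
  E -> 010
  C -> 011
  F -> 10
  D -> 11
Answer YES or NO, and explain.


Checking each pair (does one codeword prefix another?):
  A='00' vs E='010': no prefix
  A='00' vs C='011': no prefix
  A='00' vs F='10': no prefix
  A='00' vs D='11': no prefix
  E='010' vs A='00': no prefix
  E='010' vs C='011': no prefix
  E='010' vs F='10': no prefix
  E='010' vs D='11': no prefix
  C='011' vs A='00': no prefix
  C='011' vs E='010': no prefix
  C='011' vs F='10': no prefix
  C='011' vs D='11': no prefix
  F='10' vs A='00': no prefix
  F='10' vs E='010': no prefix
  F='10' vs C='011': no prefix
  F='10' vs D='11': no prefix
  D='11' vs A='00': no prefix
  D='11' vs E='010': no prefix
  D='11' vs C='011': no prefix
  D='11' vs F='10': no prefix
No violation found over all pairs.

YES -- this is a valid prefix code. No codeword is a prefix of any other codeword.


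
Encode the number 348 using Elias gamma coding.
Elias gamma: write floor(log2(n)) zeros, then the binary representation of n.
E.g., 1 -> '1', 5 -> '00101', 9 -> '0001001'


num_bits = floor(log2(348)) + 1 = 9
leading_zeros = num_bits - 1 = 8
binary(348) = 101011100

Elias gamma(348) = '00000000' + '101011100' = 00000000101011100 (17 bits)


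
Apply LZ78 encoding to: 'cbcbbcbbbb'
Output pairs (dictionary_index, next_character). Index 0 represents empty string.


LZ78 encoding steps:
Dictionary: {0: ''}
Step 1: w='' (idx 0), next='c' -> output (0, 'c'), add 'c' as idx 1
Step 2: w='' (idx 0), next='b' -> output (0, 'b'), add 'b' as idx 2
Step 3: w='c' (idx 1), next='b' -> output (1, 'b'), add 'cb' as idx 3
Step 4: w='b' (idx 2), next='c' -> output (2, 'c'), add 'bc' as idx 4
Step 5: w='b' (idx 2), next='b' -> output (2, 'b'), add 'bb' as idx 5
Step 6: w='bb' (idx 5), end of input -> output (5, '')


Encoded: [(0, 'c'), (0, 'b'), (1, 'b'), (2, 'c'), (2, 'b'), (5, '')]


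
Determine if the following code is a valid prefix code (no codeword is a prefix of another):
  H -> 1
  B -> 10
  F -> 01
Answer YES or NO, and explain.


Checking each pair (does one codeword prefix another?):
  H='1' vs B='10': prefix -- VIOLATION

NO -- this is NOT a valid prefix code. H (1) is a prefix of B (10).


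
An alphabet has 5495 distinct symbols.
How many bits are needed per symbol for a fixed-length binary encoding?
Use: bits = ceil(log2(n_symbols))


log2(5495) = 12.4239
Bracket: 2^12 = 4096 < 5495 <= 2^13 = 8192
So ceil(log2(5495)) = 13

bits = ceil(log2(5495)) = ceil(12.4239) = 13 bits


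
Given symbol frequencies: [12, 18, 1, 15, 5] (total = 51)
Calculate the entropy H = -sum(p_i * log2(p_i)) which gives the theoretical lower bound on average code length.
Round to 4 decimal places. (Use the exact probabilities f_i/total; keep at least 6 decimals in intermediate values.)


Per-symbol terms -p_i * log2(p_i) with p_i = f_i/51:
  p = 12/51 = 0.235294: log2(p) = -2.087463, -p*log2(p) = 0.491168
  p = 18/51 = 0.352941: log2(p) = -1.502500, -p*log2(p) = 0.530294
  p = 1/51 = 0.019608: log2(p) = -5.672425, -p*log2(p) = 0.111224
  p = 15/51 = 0.294118: log2(p) = -1.765535, -p*log2(p) = 0.519275
  p = 5/51 = 0.098039: log2(p) = -3.350497, -p*log2(p) = 0.328480
H = 0.491168 + 0.530294 + 0.111224 + 0.519275 + 0.328480 = 1.980441

H = 1.9804 bits/symbol


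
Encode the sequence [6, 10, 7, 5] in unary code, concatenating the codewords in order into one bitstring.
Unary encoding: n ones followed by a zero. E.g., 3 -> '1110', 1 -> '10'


Encode each number as n ones followed by a terminating 0:
  6 -> 1111110 (7 bits)
  10 -> 11111111110 (11 bits)
  7 -> 11111110 (8 bits)
  5 -> 111110 (6 bits)
Total length = 7 + 11 + 8 + 6 = 32 bits.

Unary([6, 10, 7, 5]) = 11111101111111111011111110111110 (32 bits)
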